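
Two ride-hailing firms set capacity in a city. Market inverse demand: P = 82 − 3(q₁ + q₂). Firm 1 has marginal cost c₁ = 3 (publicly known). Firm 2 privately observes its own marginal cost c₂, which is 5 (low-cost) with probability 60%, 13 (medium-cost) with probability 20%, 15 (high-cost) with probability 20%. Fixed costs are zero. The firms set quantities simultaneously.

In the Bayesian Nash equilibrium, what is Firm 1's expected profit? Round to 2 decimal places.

Type-c best response for Firm 2: q₂(c) = (82 − c)/6 − q₁/2.
Firm 1 maximizes expected profit; its first-order condition is 82 − 6q₁ − 3E[q₂] − 3 = 0.
Substituting E[q₂] and solving: E[c₂] = 8.6, so q₁ = (82 − 2·3 + 8.6)/9 = 9.4.
E[P] = 82 − 3·(q₁ + E[q₂]) = 31.2; Firm 1's expected profit = (E[P] − 3)·q₁ = (31.2 − 3)·9.4 = 265.08.

265.08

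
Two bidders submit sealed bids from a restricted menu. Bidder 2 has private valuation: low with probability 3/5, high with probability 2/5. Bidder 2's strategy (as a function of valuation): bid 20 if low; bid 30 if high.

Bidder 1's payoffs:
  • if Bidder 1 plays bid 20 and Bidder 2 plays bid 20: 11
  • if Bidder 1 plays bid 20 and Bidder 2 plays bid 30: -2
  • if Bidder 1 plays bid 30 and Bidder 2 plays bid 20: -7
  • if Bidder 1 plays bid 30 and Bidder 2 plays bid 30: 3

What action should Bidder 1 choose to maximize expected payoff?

E[bid 20] = 3/5·(11) + 2/5·(-2) = 29/5
E[bid 30] = 3/5·(-7) + 2/5·(3) = -3
Best response: bid 20 (29/5 is the largest).

bid 20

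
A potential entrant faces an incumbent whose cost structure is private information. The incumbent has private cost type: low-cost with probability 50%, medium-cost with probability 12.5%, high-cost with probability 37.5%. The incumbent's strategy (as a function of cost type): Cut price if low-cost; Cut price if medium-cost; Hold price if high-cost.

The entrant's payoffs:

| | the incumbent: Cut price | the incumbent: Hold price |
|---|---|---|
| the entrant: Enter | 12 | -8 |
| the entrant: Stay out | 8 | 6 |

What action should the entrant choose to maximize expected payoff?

E[Enter] = 0.5·(12) + 0.125·(12) + 0.375·(-8) = 4.5
E[Stay out] = 0.5·(8) + 0.125·(8) + 0.375·(6) = 7.25
Best response: Stay out (7.25 is the largest).

Stay out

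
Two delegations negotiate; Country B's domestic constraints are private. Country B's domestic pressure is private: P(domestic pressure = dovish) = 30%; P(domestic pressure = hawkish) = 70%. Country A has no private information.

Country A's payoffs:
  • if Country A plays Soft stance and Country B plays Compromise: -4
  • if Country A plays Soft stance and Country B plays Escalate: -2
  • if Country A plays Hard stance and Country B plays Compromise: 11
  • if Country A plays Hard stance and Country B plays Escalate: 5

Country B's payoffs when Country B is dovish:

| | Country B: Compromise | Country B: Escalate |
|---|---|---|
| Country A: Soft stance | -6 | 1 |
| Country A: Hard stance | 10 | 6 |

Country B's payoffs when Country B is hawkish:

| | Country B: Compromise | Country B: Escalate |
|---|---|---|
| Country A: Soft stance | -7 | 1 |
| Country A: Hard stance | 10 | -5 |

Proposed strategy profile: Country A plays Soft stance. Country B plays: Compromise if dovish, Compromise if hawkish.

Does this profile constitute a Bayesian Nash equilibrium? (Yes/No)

No

Country A plays Soft stance: E[Soft stance] = 0.3·(-4) + 0.7·(-4) = -4; E[Hard stance] = 11. Not best-responding. ✗
Country B (domestic pressure dovish), facing Soft stance: Compromise gives -6, Escalate gives 1. Proposed Compromise is not best — profitable deviation exists. ✗
Country B (domestic pressure hawkish), facing Soft stance: Compromise gives -7, Escalate gives 1. Proposed Compromise is not best — profitable deviation exists. ✗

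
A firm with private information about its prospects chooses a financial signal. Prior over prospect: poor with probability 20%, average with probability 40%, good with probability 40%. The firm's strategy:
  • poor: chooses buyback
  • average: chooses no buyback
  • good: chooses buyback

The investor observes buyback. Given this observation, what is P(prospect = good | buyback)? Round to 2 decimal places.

0.67

P(buyback) = 0.2·1 + 0.4·0 + 0.4·1 = 0.6
P(good | buyback) = (0.4·1) / 0.6 = 0.4 / 0.6 = 0.666667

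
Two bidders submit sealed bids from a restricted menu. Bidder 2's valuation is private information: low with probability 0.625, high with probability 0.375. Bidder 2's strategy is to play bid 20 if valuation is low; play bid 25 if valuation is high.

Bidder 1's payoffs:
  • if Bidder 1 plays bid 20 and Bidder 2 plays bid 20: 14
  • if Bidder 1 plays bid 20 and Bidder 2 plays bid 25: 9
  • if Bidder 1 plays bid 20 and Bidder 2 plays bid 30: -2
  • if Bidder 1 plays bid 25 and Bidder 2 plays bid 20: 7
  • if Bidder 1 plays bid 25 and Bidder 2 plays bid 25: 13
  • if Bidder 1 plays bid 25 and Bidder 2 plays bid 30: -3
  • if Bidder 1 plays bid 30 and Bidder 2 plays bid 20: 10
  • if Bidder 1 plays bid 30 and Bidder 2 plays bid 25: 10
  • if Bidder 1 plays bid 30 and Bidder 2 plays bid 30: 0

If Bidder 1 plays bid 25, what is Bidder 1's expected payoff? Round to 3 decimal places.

9.250

Take the expectation over Bidder 2's valuation, weighting each type's action by its prior probability.
E[bid 25] = 0.625·7 + 0.375·13 = 4.375 + 4.875 = 9.25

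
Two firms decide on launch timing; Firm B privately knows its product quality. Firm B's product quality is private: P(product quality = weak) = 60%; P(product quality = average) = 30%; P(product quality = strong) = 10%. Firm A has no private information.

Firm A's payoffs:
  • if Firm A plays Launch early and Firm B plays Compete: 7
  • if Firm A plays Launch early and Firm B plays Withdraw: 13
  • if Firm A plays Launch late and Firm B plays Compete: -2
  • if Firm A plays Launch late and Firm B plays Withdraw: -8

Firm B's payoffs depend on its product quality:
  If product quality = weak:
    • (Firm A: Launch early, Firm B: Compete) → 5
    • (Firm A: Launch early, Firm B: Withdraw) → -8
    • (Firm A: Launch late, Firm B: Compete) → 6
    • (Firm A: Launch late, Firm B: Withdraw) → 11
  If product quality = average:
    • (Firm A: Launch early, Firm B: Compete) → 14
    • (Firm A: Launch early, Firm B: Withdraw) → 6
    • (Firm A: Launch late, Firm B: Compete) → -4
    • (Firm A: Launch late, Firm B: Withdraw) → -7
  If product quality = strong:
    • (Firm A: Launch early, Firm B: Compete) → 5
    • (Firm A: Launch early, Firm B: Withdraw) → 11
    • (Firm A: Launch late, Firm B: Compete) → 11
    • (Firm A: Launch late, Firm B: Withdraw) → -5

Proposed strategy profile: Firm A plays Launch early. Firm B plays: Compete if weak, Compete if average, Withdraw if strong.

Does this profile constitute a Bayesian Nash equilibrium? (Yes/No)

Yes

A profile is a BNE iff every type of every player is best-responding given beliefs about the other side.
Firm A plays Launch early: E[Launch early] = 0.6·(7) + 0.3·(7) + 0.1·(13) = 7.6; E[Launch late] = -2.6. Best-responding. ✓
Firm B (product quality weak), facing Launch early: Compete gives 5, Withdraw gives -8. Proposed Compete is best. ✓
Firm B (product quality average), facing Launch early: Compete gives 14, Withdraw gives 6. Proposed Compete is best. ✓
Firm B (product quality strong), facing Launch early: Compete gives 5, Withdraw gives 11. Proposed Withdraw is best. ✓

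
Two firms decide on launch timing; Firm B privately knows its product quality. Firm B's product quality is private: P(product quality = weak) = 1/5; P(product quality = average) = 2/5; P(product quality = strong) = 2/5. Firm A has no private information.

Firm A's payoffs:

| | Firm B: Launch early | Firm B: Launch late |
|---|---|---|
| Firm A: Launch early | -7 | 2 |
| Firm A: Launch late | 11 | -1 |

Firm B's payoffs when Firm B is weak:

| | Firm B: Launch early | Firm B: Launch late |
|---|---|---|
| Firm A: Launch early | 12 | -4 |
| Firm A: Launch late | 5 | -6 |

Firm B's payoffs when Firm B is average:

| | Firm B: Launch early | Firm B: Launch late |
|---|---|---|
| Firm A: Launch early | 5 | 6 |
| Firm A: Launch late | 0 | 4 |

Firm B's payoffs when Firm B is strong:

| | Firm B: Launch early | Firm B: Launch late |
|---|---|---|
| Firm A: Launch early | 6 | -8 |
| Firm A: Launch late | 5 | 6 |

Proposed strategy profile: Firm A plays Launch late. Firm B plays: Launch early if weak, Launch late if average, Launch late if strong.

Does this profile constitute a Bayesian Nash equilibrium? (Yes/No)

Firm A plays Launch late: E[Launch late] = 1/5·(11) + 2/5·(-1) + 2/5·(-1) = 7/5; E[Launch early] = 1/5. Best-responding. ✓
Firm B (product quality weak), facing Launch late: Launch early gives 5, Launch late gives -6. Proposed Launch early is best. ✓
Firm B (product quality average), facing Launch late: Launch early gives 0, Launch late gives 4. Proposed Launch late is best. ✓
Firm B (product quality strong), facing Launch late: Launch early gives 5, Launch late gives 6. Proposed Launch late is best. ✓

Yes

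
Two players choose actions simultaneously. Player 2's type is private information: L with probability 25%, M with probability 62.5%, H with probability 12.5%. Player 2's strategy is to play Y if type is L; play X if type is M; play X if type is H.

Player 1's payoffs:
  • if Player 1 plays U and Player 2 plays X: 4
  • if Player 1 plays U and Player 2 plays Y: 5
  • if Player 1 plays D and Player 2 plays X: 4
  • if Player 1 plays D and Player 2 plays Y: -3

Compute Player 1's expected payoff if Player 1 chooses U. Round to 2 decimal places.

4.25

Take the expectation over Player 2's type, weighting each type's action by its prior probability.
E[U] = 0.25·5 + 0.625·4 + 0.125·4 = 1.25 + 2.5 + 0.5 = 4.25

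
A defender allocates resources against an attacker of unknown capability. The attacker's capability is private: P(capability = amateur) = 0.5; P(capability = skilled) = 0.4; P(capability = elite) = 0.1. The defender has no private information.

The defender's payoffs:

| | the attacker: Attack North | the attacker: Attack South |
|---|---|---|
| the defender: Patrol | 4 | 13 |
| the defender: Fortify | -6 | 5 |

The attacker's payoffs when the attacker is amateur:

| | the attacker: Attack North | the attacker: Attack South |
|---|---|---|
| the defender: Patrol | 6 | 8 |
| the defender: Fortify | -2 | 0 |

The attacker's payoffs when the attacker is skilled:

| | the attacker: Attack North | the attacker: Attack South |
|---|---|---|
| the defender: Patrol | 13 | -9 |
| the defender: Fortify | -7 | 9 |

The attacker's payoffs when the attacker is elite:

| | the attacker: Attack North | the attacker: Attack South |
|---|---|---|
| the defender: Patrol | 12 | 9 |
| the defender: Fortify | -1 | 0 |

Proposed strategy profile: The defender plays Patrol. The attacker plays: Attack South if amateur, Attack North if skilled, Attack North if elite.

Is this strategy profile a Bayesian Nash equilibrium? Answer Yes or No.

A profile is a BNE iff every type of every player is best-responding given beliefs about the other side.
The defender plays Patrol: E[Patrol] = 0.5·(13) + 0.4·(4) + 0.1·(4) = 8.5; E[Fortify] = -0.5. Best-responding. ✓
The attacker (capability amateur), facing Patrol: Attack North gives 6, Attack South gives 8. Proposed Attack South is best. ✓
The attacker (capability skilled), facing Patrol: Attack North gives 13, Attack South gives -9. Proposed Attack North is best. ✓
The attacker (capability elite), facing Patrol: Attack North gives 12, Attack South gives 9. Proposed Attack North is best. ✓

Yes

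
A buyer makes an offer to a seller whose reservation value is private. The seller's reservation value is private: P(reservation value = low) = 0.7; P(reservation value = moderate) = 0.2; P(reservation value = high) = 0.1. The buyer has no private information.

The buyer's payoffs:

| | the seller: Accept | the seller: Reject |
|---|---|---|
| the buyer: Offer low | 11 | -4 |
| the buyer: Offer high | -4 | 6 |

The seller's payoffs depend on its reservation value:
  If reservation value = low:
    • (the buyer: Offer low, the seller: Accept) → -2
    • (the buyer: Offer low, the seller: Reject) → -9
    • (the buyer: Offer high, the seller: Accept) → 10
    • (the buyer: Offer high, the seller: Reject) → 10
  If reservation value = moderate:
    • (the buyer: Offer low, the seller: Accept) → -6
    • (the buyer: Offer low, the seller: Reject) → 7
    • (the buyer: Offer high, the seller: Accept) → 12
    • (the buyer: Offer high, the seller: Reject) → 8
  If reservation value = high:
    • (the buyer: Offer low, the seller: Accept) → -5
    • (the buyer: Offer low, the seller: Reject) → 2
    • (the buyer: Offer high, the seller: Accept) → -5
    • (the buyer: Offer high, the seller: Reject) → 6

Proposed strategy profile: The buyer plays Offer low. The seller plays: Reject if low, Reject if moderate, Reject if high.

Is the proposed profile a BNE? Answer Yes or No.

No

The buyer plays Offer low: E[Offer low] = 0.7·(-4) + 0.2·(-4) + 0.1·(-4) = -4; E[Offer high] = 6. Not best-responding. ✗
The seller (reservation value low), facing Offer low: Accept gives -2, Reject gives -9. Proposed Reject is not best — profitable deviation exists. ✗
The seller (reservation value moderate), facing Offer low: Accept gives -6, Reject gives 7. Proposed Reject is best. ✓
The seller (reservation value high), facing Offer low: Accept gives -5, Reject gives 2. Proposed Reject is best. ✓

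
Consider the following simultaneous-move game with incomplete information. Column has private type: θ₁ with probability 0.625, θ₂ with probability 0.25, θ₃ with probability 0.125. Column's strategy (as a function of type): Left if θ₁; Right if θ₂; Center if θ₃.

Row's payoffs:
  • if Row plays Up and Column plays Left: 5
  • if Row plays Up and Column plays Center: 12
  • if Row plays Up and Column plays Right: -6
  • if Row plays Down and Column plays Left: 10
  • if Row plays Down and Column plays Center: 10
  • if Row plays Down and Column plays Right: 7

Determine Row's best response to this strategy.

Down

Compute Row's expected payoff for each action, taking the expectation over Column's type.
E[Up] = 0.625·(5) + 0.25·(-6) + 0.125·(12) = 3.125
E[Down] = 0.625·(10) + 0.25·(7) + 0.125·(10) = 9.25
Best response: Down (9.25 is the largest).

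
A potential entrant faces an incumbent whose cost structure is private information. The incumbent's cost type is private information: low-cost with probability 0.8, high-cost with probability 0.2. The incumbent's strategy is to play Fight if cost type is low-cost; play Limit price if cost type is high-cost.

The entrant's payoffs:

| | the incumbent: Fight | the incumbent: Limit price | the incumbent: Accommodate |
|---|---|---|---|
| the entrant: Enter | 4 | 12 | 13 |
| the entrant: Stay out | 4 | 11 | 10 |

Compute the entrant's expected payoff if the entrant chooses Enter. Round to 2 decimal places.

5.60

Take the expectation over the incumbent's cost type, weighting each type's action by its prior probability.
E[Enter] = 0.8·4 + 0.2·12 = 3.2 + 2.4 = 5.6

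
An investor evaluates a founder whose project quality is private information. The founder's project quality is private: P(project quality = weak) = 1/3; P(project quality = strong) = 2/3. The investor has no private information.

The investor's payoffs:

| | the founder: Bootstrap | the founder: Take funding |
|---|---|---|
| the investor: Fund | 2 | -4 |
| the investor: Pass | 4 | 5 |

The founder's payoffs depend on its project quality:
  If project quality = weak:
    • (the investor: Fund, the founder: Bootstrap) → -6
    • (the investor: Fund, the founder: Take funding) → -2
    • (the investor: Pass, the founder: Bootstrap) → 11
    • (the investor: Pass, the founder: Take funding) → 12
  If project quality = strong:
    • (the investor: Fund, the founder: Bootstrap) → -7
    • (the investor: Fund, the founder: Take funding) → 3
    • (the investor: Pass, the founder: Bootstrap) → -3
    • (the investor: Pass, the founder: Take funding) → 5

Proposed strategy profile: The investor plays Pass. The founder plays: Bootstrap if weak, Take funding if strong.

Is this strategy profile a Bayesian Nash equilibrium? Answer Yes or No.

The investor plays Pass: E[Pass] = 1/3·(4) + 2/3·(5) = 14/3; E[Fund] = -2. Best-responding. ✓
The founder (project quality weak), facing Pass: Bootstrap gives 11, Take funding gives 12. Proposed Bootstrap is not best — profitable deviation exists. ✗
The founder (project quality strong), facing Pass: Bootstrap gives -3, Take funding gives 5. Proposed Take funding is best. ✓

No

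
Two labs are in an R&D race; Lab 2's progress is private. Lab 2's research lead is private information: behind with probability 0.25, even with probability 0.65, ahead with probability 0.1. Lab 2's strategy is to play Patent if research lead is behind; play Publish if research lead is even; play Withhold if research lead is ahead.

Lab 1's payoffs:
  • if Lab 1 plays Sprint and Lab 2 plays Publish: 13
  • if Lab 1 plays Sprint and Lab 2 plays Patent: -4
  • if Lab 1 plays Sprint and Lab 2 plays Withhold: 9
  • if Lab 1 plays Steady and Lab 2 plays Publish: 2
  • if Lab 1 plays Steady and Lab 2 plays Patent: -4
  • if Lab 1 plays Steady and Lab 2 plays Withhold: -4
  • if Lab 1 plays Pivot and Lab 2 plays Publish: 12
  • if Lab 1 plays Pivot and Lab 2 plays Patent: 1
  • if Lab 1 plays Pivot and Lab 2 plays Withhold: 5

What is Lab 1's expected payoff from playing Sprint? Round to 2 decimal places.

E[Sprint] = 0.25·(-4) + 0.65·13 + 0.1·9 = (-1) + 8.45 + 0.9 = 8.35

8.35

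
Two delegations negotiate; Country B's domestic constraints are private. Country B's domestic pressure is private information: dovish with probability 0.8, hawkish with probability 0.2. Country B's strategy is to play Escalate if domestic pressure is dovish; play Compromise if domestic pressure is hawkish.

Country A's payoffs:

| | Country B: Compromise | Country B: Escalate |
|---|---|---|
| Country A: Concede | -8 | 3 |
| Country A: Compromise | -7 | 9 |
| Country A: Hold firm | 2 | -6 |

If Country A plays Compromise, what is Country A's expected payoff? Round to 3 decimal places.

5.800

E[Compromise] = 0.8·9 + 0.2·(-7) = 7.2 + (-1.4) = 5.8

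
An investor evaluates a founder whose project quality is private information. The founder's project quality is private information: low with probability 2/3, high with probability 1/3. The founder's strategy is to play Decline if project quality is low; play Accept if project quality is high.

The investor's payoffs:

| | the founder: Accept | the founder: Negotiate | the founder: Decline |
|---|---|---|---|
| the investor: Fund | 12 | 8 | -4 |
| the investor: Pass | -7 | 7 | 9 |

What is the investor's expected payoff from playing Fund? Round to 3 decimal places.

E[Fund] = 2/3·(-4) + 1/3·12 = (-8/3) + 4 = 4/3

1.333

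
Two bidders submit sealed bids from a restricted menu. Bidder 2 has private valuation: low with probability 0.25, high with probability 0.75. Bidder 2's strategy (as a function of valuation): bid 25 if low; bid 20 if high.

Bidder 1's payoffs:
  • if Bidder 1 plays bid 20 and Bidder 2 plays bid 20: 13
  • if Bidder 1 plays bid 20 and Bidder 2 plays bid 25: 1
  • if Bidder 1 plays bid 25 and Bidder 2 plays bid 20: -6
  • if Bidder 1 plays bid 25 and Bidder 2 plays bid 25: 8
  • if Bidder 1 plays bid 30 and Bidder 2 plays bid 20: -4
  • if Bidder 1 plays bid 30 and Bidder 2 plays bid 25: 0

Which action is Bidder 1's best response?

E[bid 20] = 0.25·(1) + 0.75·(13) = 10
E[bid 25] = 0.25·(8) + 0.75·(-6) = -2.5
E[bid 30] = 0.25·(0) + 0.75·(-4) = -3
Best response: bid 20 (10 is the largest).

bid 20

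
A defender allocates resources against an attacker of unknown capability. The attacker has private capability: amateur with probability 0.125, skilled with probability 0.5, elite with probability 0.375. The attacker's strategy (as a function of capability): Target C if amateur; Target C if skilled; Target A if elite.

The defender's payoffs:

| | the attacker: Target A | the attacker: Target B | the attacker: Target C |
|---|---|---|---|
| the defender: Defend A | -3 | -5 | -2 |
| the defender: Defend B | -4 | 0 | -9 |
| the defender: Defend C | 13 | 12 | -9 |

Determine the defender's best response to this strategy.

E[Defend A] = 0.125·(-2) + 0.5·(-2) + 0.375·(-3) = -2.375
E[Defend B] = 0.125·(-9) + 0.5·(-9) + 0.375·(-4) = -7.125
E[Defend C] = 0.125·(-9) + 0.5·(-9) + 0.375·(13) = -0.75
Best response: Defend C (-0.75 is the largest).

Defend C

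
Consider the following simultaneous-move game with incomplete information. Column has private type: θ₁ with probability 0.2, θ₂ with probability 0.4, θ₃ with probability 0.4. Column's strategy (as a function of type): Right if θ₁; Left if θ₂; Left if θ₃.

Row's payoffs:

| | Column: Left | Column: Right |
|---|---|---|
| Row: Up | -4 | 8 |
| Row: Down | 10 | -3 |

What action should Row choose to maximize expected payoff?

Down

E[Up] = 0.2·(8) + 0.4·(-4) + 0.4·(-4) = -1.6
E[Down] = 0.2·(-3) + 0.4·(10) + 0.4·(10) = 7.4
Best response: Down (7.4 is the largest).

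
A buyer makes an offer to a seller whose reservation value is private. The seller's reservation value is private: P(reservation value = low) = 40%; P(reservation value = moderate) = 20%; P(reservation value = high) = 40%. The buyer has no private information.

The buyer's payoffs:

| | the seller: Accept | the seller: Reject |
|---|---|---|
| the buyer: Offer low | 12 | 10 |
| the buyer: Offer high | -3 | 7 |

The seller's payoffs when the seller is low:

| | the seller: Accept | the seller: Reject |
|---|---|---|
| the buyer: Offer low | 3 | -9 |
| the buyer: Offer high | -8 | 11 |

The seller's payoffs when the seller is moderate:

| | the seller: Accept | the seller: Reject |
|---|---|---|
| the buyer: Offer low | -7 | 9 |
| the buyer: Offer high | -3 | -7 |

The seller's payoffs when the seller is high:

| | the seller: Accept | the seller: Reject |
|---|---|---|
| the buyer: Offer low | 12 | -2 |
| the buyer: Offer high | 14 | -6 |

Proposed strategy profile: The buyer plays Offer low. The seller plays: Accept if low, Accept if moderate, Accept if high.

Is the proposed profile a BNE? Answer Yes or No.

No

The buyer plays Offer low: E[Offer low] = 0.4·(12) + 0.2·(12) + 0.4·(12) = 12; E[Offer high] = -3. Best-responding. ✓
The seller (reservation value low), facing Offer low: Accept gives 3, Reject gives -9. Proposed Accept is best. ✓
The seller (reservation value moderate), facing Offer low: Accept gives -7, Reject gives 9. Proposed Accept is not best — profitable deviation exists. ✗
The seller (reservation value high), facing Offer low: Accept gives 12, Reject gives -2. Proposed Accept is best. ✓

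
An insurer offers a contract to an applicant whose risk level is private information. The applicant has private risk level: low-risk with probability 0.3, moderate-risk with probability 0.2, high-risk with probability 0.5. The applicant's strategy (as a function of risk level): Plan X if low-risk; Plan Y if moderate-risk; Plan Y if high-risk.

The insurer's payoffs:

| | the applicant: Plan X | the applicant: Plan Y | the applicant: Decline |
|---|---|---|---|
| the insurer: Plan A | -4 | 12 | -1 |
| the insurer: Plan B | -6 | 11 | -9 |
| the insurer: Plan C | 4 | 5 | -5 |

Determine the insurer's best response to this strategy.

Plan A

E[Plan A] = 0.3·(-4) + 0.2·(12) + 0.5·(12) = 7.2
E[Plan B] = 0.3·(-6) + 0.2·(11) + 0.5·(11) = 5.9
E[Plan C] = 0.3·(4) + 0.2·(5) + 0.5·(5) = 4.7
Best response: Plan A (7.2 is the largest).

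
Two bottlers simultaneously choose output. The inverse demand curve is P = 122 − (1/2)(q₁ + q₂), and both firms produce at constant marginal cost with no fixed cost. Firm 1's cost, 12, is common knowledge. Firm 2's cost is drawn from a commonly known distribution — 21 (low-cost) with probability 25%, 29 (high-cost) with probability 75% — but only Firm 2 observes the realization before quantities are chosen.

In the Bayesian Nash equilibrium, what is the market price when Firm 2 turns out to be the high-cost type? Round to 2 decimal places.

54.67

Firm 2 with cost c maximizes (122 − (1/2)(q₁+q₂) − c)·q₂, giving q₂(c) = (122 − c − (1/2)q₁).
E[c₂] = 0.25·21 + 0.75·29 = 27
Firm 1's FOC against E[q₂] yields q₁ = (122 − 2·12 + E[c₂])/(3/2) = (122 − 24 + 27)/(3/2) = 83.3333.
q₂(high-cost) = 51.3333, so P = 122 − (1/2)·(83.3333 + 51.3333) = 54.6667.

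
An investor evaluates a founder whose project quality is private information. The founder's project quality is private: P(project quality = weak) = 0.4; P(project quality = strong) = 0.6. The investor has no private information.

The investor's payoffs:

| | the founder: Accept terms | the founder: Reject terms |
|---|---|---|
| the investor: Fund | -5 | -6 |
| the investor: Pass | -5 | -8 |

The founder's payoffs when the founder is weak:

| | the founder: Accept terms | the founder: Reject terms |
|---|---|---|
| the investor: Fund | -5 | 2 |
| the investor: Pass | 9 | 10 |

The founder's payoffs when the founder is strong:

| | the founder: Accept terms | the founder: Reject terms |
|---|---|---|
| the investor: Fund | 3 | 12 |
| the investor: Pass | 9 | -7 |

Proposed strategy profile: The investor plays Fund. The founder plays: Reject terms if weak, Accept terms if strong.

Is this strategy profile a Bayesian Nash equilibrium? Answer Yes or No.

The investor plays Fund: E[Fund] = 0.4·(-6) + 0.6·(-5) = -5.4; E[Pass] = -6.2. Best-responding. ✓
The founder (project quality weak), facing Fund: Accept terms gives -5, Reject terms gives 2. Proposed Reject terms is best. ✓
The founder (project quality strong), facing Fund: Accept terms gives 3, Reject terms gives 12. Proposed Accept terms is not best — profitable deviation exists. ✗

No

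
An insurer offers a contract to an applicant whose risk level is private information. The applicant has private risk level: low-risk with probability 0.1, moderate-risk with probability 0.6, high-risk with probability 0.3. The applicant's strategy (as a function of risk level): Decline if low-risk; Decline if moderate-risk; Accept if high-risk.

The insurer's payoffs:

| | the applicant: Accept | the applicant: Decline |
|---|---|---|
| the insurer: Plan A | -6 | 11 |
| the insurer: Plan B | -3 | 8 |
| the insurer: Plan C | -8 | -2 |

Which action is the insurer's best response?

Compute the insurer's expected payoff for each action, taking the expectation over the applicant's type.
E[Plan A] = 0.1·(11) + 0.6·(11) + 0.3·(-6) = 5.9
E[Plan B] = 0.1·(8) + 0.6·(8) + 0.3·(-3) = 4.7
E[Plan C] = 0.1·(-2) + 0.6·(-2) + 0.3·(-8) = -3.8
Best response: Plan A (5.9 is the largest).

Plan A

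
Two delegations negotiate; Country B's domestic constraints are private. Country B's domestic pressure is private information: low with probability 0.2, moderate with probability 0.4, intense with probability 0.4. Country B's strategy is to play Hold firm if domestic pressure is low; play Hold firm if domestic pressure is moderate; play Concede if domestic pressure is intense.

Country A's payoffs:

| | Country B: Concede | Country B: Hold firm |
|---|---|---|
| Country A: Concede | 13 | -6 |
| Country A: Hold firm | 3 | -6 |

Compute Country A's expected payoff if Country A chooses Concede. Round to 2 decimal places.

E[Concede] = 0.2·(-6) + 0.4·(-6) + 0.4·13 = (-1.2) + (-2.4) + 5.2 = 1.6

1.60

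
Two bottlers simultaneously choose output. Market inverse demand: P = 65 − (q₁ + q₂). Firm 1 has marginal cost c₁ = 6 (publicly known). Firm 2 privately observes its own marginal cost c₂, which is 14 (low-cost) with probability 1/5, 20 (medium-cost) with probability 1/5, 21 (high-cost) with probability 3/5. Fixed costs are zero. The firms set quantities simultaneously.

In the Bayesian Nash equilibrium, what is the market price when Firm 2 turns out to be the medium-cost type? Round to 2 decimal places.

30.43

Firm 2 with cost c maximizes (65 − (q₁+q₂) − c)·q₂, giving q₂(c) = (65 − c − q₁)/2.
E[c₂] = 1/5·14 + 1/5·20 + 3/5·21 = 19.4
Firm 1's FOC against E[q₂] yields q₁ = (65 − 2·6 + E[c₂])/3 = (65 − 12 + 19.4)/3 = 24.1333.
q₂(medium-cost) = 10.4333, so P = 65 − (24.1333 + 10.4333) = 30.4333.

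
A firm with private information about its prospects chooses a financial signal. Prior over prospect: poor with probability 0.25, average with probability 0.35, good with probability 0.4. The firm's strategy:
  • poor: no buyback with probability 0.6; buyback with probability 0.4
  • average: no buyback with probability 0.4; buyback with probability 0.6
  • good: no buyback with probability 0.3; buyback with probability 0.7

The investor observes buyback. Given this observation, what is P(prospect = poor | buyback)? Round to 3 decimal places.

P(buyback) = 0.25·0.4 + 0.35·0.6 + 0.4·0.7 = 0.59
P(poor | buyback) = (0.25·0.4) / 0.59 = 0.1 / 0.59 = 0.169492

0.169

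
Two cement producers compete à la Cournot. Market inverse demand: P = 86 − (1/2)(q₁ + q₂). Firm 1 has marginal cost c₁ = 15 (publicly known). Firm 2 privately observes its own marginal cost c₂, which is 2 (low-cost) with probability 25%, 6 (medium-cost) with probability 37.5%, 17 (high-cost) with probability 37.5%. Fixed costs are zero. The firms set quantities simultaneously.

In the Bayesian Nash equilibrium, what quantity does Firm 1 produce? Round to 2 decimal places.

43.42

Type-c best response for Firm 2: q₂(c) = (86 − c) − q₁/2.
Firm 1 maximizes expected profit; its first-order condition is 86 − q₁ − (1/2)E[q₂] − 15 = 0.
Substituting E[q₂] and solving: E[c₂] = 9.125, so q₁ = (86 − 2·15 + 9.125)/(3/2) = 43.4167.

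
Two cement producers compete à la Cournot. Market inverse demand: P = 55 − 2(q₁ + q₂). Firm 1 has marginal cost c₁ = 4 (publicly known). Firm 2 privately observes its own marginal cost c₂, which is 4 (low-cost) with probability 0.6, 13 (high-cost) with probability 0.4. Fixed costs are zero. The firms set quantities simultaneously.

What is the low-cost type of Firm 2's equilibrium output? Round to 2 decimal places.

8.20

Type-c best response for Firm 2: q₂(c) = (55 − c)/4 − q₁/2.
Firm 1 maximizes expected profit; its first-order condition is 55 − 4q₁ − 2E[q₂] − 4 = 0.
Substituting E[q₂] and solving: E[c₂] = 7.6, so q₁ = (55 − 2·4 + 7.6)/6 = 9.1.
q₂(low-cost) = (55 − 4 − 2·9.1)/4 = 8.2.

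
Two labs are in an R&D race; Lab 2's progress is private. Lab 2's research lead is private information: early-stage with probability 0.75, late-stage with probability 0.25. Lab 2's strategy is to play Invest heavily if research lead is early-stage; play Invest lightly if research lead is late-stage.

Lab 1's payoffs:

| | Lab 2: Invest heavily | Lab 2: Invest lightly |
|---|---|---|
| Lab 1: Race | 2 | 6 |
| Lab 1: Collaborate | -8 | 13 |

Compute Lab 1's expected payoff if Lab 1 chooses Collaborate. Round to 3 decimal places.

Take the expectation over Lab 2's research lead, weighting each type's action by its prior probability.
E[Collaborate] = 0.75·(-8) + 0.25·13 = (-6) + 3.25 = -2.75

-2.750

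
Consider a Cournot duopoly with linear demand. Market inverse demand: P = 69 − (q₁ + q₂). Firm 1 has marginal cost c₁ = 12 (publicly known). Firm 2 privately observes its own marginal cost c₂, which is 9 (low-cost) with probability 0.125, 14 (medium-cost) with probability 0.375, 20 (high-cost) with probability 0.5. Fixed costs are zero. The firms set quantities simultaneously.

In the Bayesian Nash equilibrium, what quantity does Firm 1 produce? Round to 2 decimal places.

20.46

Type-c best response for Firm 2: q₂(c) = (69 − c)/2 − q₁/2.
Firm 1 maximizes expected profit; its first-order condition is 69 − 2q₁ − E[q₂] − 12 = 0.
Substituting E[q₂] and solving: E[c₂] = 16.375, so q₁ = (69 − 2·12 + 16.375)/3 = 20.4583.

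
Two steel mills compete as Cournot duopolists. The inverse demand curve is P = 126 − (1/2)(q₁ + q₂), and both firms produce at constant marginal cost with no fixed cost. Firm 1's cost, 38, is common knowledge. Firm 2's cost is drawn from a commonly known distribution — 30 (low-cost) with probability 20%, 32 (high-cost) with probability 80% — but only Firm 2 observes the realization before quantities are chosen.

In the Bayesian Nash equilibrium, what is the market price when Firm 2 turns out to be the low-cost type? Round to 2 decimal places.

64.40

Firm 2 with cost c maximizes (126 − (1/2)(q₁+q₂) − c)·q₂, giving q₂(c) = (126 − c − (1/2)q₁).
E[c₂] = 0.2·30 + 0.8·32 = 31.6
Firm 1's FOC against E[q₂] yields q₁ = (126 − 2·38 + E[c₂])/(3/2) = (126 − 76 + 31.6)/(3/2) = 54.4.
q₂(low-cost) = 68.8, so P = 126 − (1/2)·(54.4 + 68.8) = 64.4.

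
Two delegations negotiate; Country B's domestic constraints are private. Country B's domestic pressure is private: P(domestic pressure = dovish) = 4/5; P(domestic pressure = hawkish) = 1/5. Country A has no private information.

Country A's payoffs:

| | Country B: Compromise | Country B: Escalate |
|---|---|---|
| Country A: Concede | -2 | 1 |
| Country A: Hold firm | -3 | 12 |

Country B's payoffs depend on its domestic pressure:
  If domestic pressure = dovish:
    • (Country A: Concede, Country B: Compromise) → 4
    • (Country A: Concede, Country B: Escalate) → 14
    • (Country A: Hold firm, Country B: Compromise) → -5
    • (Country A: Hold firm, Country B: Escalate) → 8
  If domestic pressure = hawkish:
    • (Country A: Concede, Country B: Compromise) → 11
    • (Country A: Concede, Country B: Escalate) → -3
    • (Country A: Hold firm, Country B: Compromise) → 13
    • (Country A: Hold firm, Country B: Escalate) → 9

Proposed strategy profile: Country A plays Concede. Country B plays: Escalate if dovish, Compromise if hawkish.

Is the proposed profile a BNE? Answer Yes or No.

No

Country A plays Concede: E[Concede] = 4/5·(1) + 1/5·(-2) = 2/5; E[Hold firm] = 9. Not best-responding. ✗
Country B (domestic pressure dovish), facing Concede: Compromise gives 4, Escalate gives 14. Proposed Escalate is best. ✓
Country B (domestic pressure hawkish), facing Concede: Compromise gives 11, Escalate gives -3. Proposed Compromise is best. ✓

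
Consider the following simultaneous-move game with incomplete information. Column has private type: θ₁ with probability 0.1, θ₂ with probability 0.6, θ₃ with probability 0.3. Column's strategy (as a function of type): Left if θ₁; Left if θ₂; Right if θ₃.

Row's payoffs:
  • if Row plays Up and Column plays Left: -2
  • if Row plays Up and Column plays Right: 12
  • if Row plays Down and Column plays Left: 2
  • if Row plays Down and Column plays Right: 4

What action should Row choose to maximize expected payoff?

Compute Row's expected payoff for each action, taking the expectation over Column's type.
E[Up] = 0.1·(-2) + 0.6·(-2) + 0.3·(12) = 2.2
E[Down] = 0.1·(2) + 0.6·(2) + 0.3·(4) = 2.6
Best response: Down (2.6 is the largest).

Down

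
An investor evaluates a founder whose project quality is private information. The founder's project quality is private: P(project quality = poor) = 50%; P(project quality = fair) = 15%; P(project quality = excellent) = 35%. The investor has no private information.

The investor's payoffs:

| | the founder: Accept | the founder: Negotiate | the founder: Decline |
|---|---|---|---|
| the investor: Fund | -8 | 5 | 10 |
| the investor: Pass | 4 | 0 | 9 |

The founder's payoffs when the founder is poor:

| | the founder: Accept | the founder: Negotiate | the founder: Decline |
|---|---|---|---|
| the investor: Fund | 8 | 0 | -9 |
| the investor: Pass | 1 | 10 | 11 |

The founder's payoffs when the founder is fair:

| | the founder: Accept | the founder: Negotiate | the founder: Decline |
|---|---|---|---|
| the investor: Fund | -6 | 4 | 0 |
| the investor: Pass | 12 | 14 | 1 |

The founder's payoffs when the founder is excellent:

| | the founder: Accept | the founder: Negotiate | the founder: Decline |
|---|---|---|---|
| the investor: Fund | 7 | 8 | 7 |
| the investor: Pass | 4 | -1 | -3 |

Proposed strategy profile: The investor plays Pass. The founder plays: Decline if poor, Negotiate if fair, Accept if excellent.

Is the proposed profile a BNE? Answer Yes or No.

The investor plays Pass: E[Pass] = 0.5·(9) + 0.15·(0) + 0.35·(4) = 5.9; E[Fund] = 2.95. Best-responding. ✓
The founder (project quality poor), facing Pass: Accept gives 1, Negotiate gives 10, Decline gives 11. Proposed Decline is best. ✓
The founder (project quality fair), facing Pass: Accept gives 12, Negotiate gives 14, Decline gives 1. Proposed Negotiate is best. ✓
The founder (project quality excellent), facing Pass: Accept gives 4, Negotiate gives -1, Decline gives -3. Proposed Accept is best. ✓

Yes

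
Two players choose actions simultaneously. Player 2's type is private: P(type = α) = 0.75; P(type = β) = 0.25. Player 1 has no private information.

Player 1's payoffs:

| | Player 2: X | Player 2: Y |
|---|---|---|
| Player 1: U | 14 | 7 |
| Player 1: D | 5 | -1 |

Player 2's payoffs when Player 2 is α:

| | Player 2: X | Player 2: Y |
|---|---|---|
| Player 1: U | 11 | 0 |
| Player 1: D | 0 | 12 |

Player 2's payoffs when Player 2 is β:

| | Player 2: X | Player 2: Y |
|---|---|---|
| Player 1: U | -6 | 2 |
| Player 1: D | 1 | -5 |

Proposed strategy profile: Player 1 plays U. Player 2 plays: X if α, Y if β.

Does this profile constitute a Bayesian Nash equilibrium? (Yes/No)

A profile is a BNE iff every type of every player is best-responding given beliefs about the other side.
Player 1 plays U: E[U] = 0.75·(14) + 0.25·(7) = 12.25; E[D] = 3.5. Best-responding. ✓
Player 2 (type α), facing U: X gives 11, Y gives 0. Proposed X is best. ✓
Player 2 (type β), facing U: X gives -6, Y gives 2. Proposed Y is best. ✓

Yes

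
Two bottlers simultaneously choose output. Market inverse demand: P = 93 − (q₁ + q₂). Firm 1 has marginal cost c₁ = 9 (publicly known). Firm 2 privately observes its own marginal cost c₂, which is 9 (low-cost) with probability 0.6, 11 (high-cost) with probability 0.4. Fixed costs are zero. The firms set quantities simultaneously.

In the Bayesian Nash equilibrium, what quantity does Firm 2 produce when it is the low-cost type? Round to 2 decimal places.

Type-c best response for Firm 2: q₂(c) = (93 − c)/2 − q₁/2.
Firm 1 maximizes expected profit; its first-order condition is 93 − 2q₁ − E[q₂] − 9 = 0.
Substituting E[q₂] and solving: E[c₂] = 9.8, so q₁ = (93 − 2·9 + 9.8)/3 = 28.2667.
q₂(low-cost) = (93 − 9 − 28.2667)/2 = 27.8667.

27.87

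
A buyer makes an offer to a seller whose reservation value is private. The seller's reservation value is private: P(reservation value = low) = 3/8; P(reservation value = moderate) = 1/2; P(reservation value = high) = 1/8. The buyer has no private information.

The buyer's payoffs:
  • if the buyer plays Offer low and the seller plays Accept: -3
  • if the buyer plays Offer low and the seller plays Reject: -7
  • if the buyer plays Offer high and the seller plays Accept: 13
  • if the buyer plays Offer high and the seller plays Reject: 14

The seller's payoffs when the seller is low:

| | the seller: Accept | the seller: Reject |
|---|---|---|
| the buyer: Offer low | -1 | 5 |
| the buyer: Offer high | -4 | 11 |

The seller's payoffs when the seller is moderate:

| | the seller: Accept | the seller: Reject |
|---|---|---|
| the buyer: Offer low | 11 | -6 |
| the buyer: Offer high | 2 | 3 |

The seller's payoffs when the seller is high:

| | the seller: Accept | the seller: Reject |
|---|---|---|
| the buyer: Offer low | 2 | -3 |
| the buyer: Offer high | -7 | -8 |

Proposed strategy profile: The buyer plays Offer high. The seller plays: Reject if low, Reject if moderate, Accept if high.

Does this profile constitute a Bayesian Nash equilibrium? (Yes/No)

Yes

The buyer plays Offer high: E[Offer high] = 3/8·(14) + 1/2·(14) + 1/8·(13) = 111/8; E[Offer low] = -13/2. Best-responding. ✓
The seller (reservation value low), facing Offer high: Accept gives -4, Reject gives 11. Proposed Reject is best. ✓
The seller (reservation value moderate), facing Offer high: Accept gives 2, Reject gives 3. Proposed Reject is best. ✓
The seller (reservation value high), facing Offer high: Accept gives -7, Reject gives -8. Proposed Accept is best. ✓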